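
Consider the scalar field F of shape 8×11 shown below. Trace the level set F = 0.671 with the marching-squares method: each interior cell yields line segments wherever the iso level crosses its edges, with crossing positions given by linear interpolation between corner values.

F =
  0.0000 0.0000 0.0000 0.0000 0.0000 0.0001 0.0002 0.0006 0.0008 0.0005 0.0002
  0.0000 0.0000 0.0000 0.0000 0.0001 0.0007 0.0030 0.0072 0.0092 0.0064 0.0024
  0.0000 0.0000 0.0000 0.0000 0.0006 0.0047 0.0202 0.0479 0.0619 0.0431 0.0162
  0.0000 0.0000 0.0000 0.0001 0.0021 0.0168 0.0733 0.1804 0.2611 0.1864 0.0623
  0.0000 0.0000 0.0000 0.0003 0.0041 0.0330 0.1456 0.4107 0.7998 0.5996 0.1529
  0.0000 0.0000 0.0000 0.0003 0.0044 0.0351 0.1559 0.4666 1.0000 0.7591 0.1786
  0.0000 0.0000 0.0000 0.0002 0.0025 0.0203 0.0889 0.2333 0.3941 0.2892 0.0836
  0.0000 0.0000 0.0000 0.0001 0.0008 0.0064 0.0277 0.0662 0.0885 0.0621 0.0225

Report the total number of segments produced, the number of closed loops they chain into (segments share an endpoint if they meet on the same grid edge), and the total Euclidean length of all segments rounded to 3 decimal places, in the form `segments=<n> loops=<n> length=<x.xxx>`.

segments=8 loops=1 length=5.404

cell (3,7): code 0100 → (3.761,8.000)–(4.000,7.669)
cell (3,8): code 1000 → (4.000,8.643)–(3.761,8.000)
cell (4,7): code 0110 → (4.000,7.669)–(5.000,7.383)
cell (4,8): code 1101 → (4.448,9.000)–(4.000,8.643)
cell (4,9): code 1000 → (5.000,9.152)–(4.448,9.000)
cell (5,7): code 0010 → (5.000,7.383)–(5.543,8.000)
cell (5,8): code 0011 → (5.543,8.000)–(5.187,9.000)
cell (5,9): code 0001 → (5.187,9.000)–(5.000,9.152)
total: 8 segments, chained into 1 closed loop(s), length Σ = 5.404173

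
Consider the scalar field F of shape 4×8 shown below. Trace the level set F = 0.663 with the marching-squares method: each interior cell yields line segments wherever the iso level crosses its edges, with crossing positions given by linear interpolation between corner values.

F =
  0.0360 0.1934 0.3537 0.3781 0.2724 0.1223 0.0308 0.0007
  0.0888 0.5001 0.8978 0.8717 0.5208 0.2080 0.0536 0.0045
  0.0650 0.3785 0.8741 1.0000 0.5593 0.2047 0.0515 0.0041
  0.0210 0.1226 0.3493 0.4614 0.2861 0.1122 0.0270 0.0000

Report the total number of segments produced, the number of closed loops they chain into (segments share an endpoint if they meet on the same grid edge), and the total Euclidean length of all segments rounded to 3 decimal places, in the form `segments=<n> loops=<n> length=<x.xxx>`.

segments=8 loops=1 length=7.087

cell (0,1): code 0100 → (0.568,2.000)–(1.000,1.410)
cell (0,2): code 1100 → (0.577,3.000)–(0.568,2.000)
cell (0,3): code 1000 → (1.000,3.595)–(0.577,3.000)
cell (1,1): code 0110 → (1.000,1.410)–(2.000,1.574)
cell (1,3): code 1001 → (2.000,3.765)–(1.000,3.595)
cell (2,1): code 0010 → (2.000,1.574)–(2.402,2.000)
cell (2,2): code 0011 → (2.402,2.000)–(2.626,3.000)
cell (2,3): code 0001 → (2.626,3.000)–(2.000,3.765)
total: 8 segments, chained into 1 closed loop(s), length Σ = 7.087407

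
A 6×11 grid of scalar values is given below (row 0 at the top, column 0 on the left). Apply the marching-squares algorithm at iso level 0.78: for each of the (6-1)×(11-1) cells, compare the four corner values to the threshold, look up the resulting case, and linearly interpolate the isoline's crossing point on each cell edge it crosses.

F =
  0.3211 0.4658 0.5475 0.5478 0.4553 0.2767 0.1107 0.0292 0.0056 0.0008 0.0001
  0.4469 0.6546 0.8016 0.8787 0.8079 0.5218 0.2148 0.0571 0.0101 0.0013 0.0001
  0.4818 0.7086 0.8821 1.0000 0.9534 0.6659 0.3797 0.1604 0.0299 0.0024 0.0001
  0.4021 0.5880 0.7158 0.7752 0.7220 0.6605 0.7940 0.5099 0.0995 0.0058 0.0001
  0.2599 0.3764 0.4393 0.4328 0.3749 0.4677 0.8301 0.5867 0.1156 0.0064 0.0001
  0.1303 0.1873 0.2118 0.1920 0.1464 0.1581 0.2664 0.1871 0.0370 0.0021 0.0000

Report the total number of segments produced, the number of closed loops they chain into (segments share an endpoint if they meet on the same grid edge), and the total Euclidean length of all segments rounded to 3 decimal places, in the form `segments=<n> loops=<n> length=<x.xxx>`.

cell (0,1): code 0100 → (0.915,2.000)–(1.000,1.853)
cell (0,2): code 1100 → (0.702,3.000)–(0.915,2.000)
cell (0,3): code 1100 → (0.921,4.000)–(0.702,3.000)
cell (0,4): code 1000 → (1.000,4.098)–(0.921,4.000)
cell (1,1): code 0110 → (1.000,1.853)–(2.000,1.412)
cell (1,4): code 1001 → (2.000,4.603)–(1.000,4.098)
cell (2,1): code 0010 → (2.000,1.412)–(2.614,2.000)
cell (2,2): code 0011 → (2.614,2.000)–(2.979,3.000)
cell (2,3): code 0011 → (2.979,3.000)–(2.749,4.000)
cell (2,4): code 0001 → (2.749,4.000)–(2.000,4.603)
cell (2,5): code 0100 → (2.966,6.000)–(3.000,5.895)
cell (2,6): code 1000 → (3.000,6.049)–(2.966,6.000)
cell (3,5): code 0110 → (3.000,5.895)–(4.000,5.862)
cell (3,6): code 1001 → (4.000,6.206)–(3.000,6.049)
cell (4,5): code 0010 → (4.000,5.862)–(4.089,6.000)
cell (4,6): code 0001 → (4.089,6.000)–(4.000,6.206)
total: 16 segments, chained into 2 closed loop(s), length Σ = 11.029206

segments=16 loops=2 length=11.029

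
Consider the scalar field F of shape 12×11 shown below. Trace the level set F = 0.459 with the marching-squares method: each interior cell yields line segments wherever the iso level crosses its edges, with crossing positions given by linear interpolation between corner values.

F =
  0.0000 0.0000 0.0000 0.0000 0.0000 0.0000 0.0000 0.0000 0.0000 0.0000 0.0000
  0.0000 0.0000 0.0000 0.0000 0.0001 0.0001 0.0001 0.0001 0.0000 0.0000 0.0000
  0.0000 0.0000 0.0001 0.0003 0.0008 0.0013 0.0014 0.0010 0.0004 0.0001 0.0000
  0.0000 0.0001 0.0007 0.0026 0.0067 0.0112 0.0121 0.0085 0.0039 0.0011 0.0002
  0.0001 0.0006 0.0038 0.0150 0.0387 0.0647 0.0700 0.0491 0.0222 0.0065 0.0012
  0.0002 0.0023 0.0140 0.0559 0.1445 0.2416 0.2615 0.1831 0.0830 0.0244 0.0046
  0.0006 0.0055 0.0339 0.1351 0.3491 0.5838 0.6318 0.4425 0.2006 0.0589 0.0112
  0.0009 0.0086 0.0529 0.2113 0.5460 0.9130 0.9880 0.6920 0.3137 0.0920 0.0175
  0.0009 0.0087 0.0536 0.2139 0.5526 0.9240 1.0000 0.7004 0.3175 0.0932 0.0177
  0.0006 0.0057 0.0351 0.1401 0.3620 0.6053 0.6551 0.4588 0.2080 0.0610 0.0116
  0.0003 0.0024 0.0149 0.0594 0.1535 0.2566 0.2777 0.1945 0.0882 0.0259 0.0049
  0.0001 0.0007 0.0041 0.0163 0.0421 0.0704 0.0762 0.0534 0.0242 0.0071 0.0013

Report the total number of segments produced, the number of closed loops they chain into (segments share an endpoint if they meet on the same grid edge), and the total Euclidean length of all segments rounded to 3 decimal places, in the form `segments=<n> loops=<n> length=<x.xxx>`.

cell (5,4): code 0100 → (5.635,5.000)–(6.000,4.468)
cell (5,5): code 1100 → (5.533,6.000)–(5.635,5.000)
cell (5,6): code 1000 → (6.000,6.913)–(5.533,6.000)
cell (6,3): code 0100 → (6.558,4.000)–(7.000,3.740)
cell (6,4): code 1110 → (6.000,4.468)–(6.558,4.000)
cell (6,6): code 1101 → (6.066,7.000)–(6.000,6.913)
cell (6,7): code 1000 → (7.000,7.616)–(6.066,7.000)
cell (7,3): code 0110 → (7.000,3.740)–(8.000,3.724)
cell (7,7): code 1001 → (8.000,7.630)–(7.000,7.616)
cell (8,3): code 0010 → (8.000,3.724)–(8.491,4.000)
cell (8,4): code 0111 → (8.491,4.000)–(9.000,4.399)
cell (8,6): code 1011 → (9.000,6.999)–(8.999,7.000)
cell (8,7): code 0001 → (8.999,7.000)–(8.000,7.630)
cell (9,4): code 0010 → (9.000,4.399)–(9.420,5.000)
cell (9,5): code 0011 → (9.420,5.000)–(9.520,6.000)
cell (9,6): code 0001 → (9.520,6.000)–(9.000,6.999)
total: 16 segments, chained into 1 closed loop(s), length Σ = 12.401698

segments=16 loops=1 length=12.402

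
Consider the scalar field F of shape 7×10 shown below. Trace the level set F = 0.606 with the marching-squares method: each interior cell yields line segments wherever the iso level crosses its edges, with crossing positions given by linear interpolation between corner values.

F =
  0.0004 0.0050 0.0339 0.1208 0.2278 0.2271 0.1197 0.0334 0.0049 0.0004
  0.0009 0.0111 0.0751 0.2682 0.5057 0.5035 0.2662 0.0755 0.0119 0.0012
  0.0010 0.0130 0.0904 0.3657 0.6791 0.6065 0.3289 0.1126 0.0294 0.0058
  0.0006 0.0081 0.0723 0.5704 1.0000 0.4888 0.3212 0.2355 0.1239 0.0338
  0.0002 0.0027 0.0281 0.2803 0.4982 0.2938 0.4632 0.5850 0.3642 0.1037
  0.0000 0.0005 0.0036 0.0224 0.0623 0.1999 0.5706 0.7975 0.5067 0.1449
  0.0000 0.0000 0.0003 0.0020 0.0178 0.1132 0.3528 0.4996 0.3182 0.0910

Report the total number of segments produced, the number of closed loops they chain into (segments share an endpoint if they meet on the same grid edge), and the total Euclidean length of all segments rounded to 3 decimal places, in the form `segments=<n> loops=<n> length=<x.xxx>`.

cell (1,3): code 0100 → (1.578,4.000)–(2.000,3.767)
cell (1,4): code 1100 → (1.995,5.000)–(1.578,4.000)
cell (1,5): code 1000 → (2.000,5.002)–(1.995,5.000)
cell (2,3): code 0110 → (2.000,3.767)–(3.000,3.083)
cell (2,4): code 1011 → (3.000,4.771)–(2.004,5.000)
cell (2,5): code 0001 → (2.004,5.000)–(2.000,5.002)
cell (3,3): code 0010 → (3.000,3.083)–(3.785,4.000)
cell (3,4): code 0001 → (3.785,4.000)–(3.000,4.771)
cell (4,6): code 0100 → (4.099,7.000)–(5.000,6.156)
cell (4,7): code 1000 → (5.000,7.659)–(4.099,7.000)
cell (5,6): code 0010 → (5.000,6.156)–(5.643,7.000)
cell (5,7): code 0001 → (5.643,7.000)–(5.000,7.659)
total: 12 segments, chained into 2 closed loop(s), length Σ = 10.447797

segments=12 loops=2 length=10.448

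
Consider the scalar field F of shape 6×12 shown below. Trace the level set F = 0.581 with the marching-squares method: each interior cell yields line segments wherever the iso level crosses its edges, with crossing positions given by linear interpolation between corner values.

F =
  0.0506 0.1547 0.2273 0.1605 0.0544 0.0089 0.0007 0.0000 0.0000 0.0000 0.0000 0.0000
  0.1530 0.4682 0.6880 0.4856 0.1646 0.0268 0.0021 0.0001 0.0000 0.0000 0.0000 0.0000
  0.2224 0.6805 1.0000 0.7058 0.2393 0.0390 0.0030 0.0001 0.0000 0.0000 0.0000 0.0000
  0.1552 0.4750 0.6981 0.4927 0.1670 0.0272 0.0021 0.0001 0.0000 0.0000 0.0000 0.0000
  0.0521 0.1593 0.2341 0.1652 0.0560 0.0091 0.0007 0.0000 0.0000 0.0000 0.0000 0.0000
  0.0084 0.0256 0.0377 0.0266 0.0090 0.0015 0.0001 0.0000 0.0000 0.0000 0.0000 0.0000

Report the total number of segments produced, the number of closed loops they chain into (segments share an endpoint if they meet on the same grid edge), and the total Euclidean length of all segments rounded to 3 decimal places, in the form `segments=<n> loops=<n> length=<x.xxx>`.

segments=12 loops=1 length=7.318

cell (0,1): code 0100 → (0.768,2.000)–(1.000,1.513)
cell (0,2): code 1000 → (1.000,2.529)–(0.768,2.000)
cell (1,0): code 0100 → (1.531,1.000)–(2.000,0.783)
cell (1,1): code 1110 → (1.000,1.513)–(1.531,1.000)
cell (1,2): code 1101 → (1.433,3.000)–(1.000,2.529)
cell (1,3): code 1000 → (2.000,3.268)–(1.433,3.000)
cell (2,0): code 0010 → (2.000,0.783)–(2.484,1.000)
cell (2,1): code 0111 → (2.484,1.000)–(3.000,1.475)
cell (2,2): code 1011 → (3.000,2.570)–(2.586,3.000)
cell (2,3): code 0001 → (2.586,3.000)–(2.000,3.268)
cell (3,1): code 0010 → (3.000,1.475)–(3.252,2.000)
cell (3,2): code 0001 → (3.252,2.000)–(3.000,2.570)
total: 12 segments, chained into 1 closed loop(s), length Σ = 7.317740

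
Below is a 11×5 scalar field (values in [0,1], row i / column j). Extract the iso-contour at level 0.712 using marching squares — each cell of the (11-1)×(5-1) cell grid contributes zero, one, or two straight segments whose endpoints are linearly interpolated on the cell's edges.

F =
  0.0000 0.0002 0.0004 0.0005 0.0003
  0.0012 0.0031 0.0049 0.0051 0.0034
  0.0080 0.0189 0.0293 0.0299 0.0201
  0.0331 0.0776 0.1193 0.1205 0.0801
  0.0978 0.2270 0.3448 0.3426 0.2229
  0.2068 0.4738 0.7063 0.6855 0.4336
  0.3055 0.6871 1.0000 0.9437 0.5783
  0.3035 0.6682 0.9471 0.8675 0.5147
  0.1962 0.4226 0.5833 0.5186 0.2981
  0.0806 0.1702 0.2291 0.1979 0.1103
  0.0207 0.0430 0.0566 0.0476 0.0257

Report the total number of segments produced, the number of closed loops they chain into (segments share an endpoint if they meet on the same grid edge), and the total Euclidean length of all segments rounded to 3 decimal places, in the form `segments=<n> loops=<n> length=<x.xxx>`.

segments=8 loops=1 length=8.178

cell (5,1): code 0100 → (5.019,2.000)–(6.000,1.080)
cell (5,2): code 1100 → (5.103,3.000)–(5.019,2.000)
cell (5,3): code 1000 → (6.000,3.634)–(5.103,3.000)
cell (6,1): code 0110 → (6.000,1.080)–(7.000,1.157)
cell (6,3): code 1001 → (7.000,3.441)–(6.000,3.634)
cell (7,1): code 0010 → (7.000,1.157)–(7.646,2.000)
cell (7,2): code 0011 → (7.646,2.000)–(7.446,3.000)
cell (7,3): code 0001 → (7.446,3.000)–(7.000,3.441)
total: 8 segments, chained into 1 closed loop(s), length Σ = 8.177556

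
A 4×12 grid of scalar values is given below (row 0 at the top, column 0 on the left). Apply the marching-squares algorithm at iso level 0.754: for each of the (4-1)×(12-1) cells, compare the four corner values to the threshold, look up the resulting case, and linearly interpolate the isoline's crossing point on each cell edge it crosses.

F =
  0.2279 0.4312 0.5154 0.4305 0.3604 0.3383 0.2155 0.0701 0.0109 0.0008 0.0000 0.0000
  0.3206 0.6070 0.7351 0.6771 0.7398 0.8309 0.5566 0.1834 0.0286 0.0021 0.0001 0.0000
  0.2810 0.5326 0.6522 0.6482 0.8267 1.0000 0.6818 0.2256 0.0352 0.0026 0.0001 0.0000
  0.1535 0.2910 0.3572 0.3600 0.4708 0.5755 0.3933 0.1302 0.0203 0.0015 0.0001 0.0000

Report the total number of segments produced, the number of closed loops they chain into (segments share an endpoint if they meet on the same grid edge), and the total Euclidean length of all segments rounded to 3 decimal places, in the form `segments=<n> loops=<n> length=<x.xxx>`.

segments=8 loops=1 length=5.940

cell (0,4): code 0100 → (0.844,5.000)–(1.000,4.156)
cell (0,5): code 1000 → (1.000,5.280)–(0.844,5.000)
cell (1,3): code 0100 → (1.163,4.000)–(2.000,3.593)
cell (1,4): code 1110 → (1.000,4.156)–(1.163,4.000)
cell (1,5): code 1001 → (2.000,5.773)–(1.000,5.280)
cell (2,3): code 0010 → (2.000,3.593)–(2.204,4.000)
cell (2,4): code 0011 → (2.204,4.000)–(2.580,5.000)
cell (2,5): code 0001 → (2.580,5.000)–(2.000,5.773)
total: 8 segments, chained into 1 closed loop(s), length Σ = 5.940332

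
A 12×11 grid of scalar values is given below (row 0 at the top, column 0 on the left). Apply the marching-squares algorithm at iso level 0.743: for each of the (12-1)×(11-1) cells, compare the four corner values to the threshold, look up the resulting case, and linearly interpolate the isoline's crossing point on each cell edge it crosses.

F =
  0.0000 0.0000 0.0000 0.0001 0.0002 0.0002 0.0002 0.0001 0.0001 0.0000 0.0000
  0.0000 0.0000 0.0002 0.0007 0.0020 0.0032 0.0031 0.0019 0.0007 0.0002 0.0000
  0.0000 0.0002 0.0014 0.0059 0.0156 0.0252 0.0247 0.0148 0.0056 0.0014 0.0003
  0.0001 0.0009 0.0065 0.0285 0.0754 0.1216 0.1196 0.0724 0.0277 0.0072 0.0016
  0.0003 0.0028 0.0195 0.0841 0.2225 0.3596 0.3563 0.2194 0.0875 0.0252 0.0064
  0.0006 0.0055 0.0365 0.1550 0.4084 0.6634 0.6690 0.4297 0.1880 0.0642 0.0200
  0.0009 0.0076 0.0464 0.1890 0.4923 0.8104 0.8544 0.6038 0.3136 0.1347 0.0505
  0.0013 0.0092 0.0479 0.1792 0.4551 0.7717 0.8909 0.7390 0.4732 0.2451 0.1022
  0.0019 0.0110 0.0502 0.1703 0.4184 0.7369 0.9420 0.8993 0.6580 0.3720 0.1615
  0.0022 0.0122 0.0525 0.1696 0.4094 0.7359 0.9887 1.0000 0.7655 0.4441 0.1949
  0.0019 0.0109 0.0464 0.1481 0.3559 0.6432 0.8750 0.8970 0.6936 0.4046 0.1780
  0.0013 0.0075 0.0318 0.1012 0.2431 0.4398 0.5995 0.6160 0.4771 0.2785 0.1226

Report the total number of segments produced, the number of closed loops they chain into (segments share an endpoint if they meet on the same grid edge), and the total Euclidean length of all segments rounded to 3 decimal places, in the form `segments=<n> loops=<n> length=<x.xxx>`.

cell (5,4): code 0100 → (5.541,5.000)–(6.000,4.788)
cell (5,5): code 1100 → (5.399,6.000)–(5.541,5.000)
cell (5,6): code 1000 → (6.000,6.445)–(5.399,6.000)
cell (6,4): code 0110 → (6.000,4.788)–(7.000,4.909)
cell (6,6): code 1001 → (7.000,6.974)–(6.000,6.445)
cell (7,4): code 0010 → (7.000,4.909)–(7.825,5.000)
cell (7,5): code 0111 → (7.825,5.000)–(8.000,5.030)
cell (7,6): code 1101 → (7.025,7.000)–(7.000,6.974)
cell (7,7): code 1000 → (8.000,7.648)–(7.025,7.000)
cell (8,5): code 0110 → (8.000,5.030)–(9.000,5.028)
cell (8,7): code 1101 → (8.791,8.000)–(8.000,7.648)
cell (8,8): code 1000 → (9.000,8.070)–(8.791,8.000)
cell (9,5): code 0110 → (9.000,5.028)–(10.000,5.431)
cell (9,7): code 1011 → (10.000,7.757)–(9.313,8.000)
cell (9,8): code 0001 → (9.313,8.000)–(9.000,8.070)
cell (10,5): code 0010 → (10.000,5.431)–(10.479,6.000)
cell (10,6): code 0011 → (10.479,6.000)–(10.548,7.000)
cell (10,7): code 0001 → (10.548,7.000)–(10.000,7.757)
total: 18 segments, chained into 1 closed loop(s), length Σ = 13.510534

segments=18 loops=1 length=13.511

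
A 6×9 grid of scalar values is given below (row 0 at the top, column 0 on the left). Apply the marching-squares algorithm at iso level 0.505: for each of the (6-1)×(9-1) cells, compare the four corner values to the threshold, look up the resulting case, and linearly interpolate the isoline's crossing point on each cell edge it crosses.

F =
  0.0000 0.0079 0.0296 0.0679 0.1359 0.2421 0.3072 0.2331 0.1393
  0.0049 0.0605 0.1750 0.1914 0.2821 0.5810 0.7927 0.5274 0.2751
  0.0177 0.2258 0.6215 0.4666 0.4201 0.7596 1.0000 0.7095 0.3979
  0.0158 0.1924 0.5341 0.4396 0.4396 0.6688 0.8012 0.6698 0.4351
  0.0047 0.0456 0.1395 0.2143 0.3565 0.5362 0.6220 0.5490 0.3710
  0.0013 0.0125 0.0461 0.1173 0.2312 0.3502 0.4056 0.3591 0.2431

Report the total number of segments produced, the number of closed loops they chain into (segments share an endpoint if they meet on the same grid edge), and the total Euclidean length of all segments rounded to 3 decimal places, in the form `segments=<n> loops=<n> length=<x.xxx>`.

cell (0,4): code 0100 → (0.776,5.000)–(1.000,4.746)
cell (0,5): code 1100 → (0.407,6.000)–(0.776,5.000)
cell (0,6): code 1100 → (0.924,7.000)–(0.407,6.000)
cell (0,7): code 1000 → (1.000,7.089)–(0.924,7.000)
cell (1,1): code 0100 → (1.739,2.000)–(2.000,1.706)
cell (1,2): code 1000 → (2.000,2.752)–(1.739,2.000)
cell (1,4): code 0110 → (1.000,4.746)–(2.000,4.250)
cell (1,7): code 1001 → (2.000,7.656)–(1.000,7.089)
cell (2,1): code 0110 → (2.000,1.706)–(3.000,1.915)
cell (2,2): code 1001 → (3.000,2.308)–(2.000,2.752)
cell (2,4): code 0110 → (2.000,4.250)–(3.000,4.285)
cell (2,7): code 1001 → (3.000,7.702)–(2.000,7.656)
cell (3,1): code 0010 → (3.000,1.915)–(3.074,2.000)
cell (3,2): code 0001 → (3.074,2.000)–(3.000,2.308)
cell (3,4): code 0110 → (3.000,4.285)–(4.000,4.826)
cell (3,7): code 1001 → (4.000,7.247)–(3.000,7.702)
cell (4,4): code 0010 → (4.000,4.826)–(4.168,5.000)
cell (4,5): code 0011 → (4.168,5.000)–(4.541,6.000)
cell (4,6): code 0011 → (4.541,6.000)–(4.232,7.000)
cell (4,7): code 0001 → (4.232,7.000)–(4.000,7.247)
total: 20 segments, chained into 2 closed loop(s), length Σ = 15.579111

segments=20 loops=2 length=15.579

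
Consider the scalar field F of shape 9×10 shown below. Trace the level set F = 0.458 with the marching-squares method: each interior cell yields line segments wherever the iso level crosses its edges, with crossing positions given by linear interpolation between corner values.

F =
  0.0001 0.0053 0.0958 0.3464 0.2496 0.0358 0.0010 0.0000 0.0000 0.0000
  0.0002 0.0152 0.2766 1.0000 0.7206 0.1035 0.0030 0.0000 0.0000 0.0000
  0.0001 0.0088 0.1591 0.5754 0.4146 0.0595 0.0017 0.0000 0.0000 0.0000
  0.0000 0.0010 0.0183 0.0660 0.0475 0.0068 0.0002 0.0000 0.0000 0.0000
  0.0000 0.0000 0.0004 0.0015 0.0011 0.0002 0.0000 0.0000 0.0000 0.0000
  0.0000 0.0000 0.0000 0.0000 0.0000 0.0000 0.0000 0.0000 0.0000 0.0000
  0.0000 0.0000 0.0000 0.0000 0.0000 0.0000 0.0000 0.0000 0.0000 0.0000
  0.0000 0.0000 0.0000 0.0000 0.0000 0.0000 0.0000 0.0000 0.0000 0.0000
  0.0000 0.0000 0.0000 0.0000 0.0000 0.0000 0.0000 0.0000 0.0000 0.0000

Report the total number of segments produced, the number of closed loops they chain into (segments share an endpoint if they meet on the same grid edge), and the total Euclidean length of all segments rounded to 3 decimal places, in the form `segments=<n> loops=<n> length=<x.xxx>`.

segments=8 loops=1 length=6.352

cell (0,2): code 0100 → (0.171,3.000)–(1.000,2.251)
cell (0,3): code 1100 → (0.442,4.000)–(0.171,3.000)
cell (0,4): code 1000 → (1.000,4.426)–(0.442,4.000)
cell (1,2): code 0110 → (1.000,2.251)–(2.000,2.718)
cell (1,3): code 1011 → (2.000,3.730)–(1.858,4.000)
cell (1,4): code 0001 → (1.858,4.000)–(1.000,4.426)
cell (2,2): code 0010 → (2.000,2.718)–(2.230,3.000)
cell (2,3): code 0001 → (2.230,3.000)–(2.000,3.730)
total: 8 segments, chained into 1 closed loop(s), length Σ = 6.351594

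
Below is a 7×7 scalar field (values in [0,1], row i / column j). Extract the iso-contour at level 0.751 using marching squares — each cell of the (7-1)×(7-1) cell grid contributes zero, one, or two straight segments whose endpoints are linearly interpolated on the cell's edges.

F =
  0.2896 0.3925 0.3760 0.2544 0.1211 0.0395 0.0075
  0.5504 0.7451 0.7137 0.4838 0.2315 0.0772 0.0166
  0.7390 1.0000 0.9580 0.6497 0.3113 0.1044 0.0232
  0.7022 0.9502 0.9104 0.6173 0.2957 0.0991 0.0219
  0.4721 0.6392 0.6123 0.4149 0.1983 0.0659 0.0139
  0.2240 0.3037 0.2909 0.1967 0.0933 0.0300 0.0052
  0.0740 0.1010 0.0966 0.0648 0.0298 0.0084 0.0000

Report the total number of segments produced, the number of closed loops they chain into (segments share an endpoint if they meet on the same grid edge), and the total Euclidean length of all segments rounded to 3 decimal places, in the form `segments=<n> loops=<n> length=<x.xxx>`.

cell (1,0): code 0100 → (1.023,1.000)–(2.000,0.046)
cell (1,1): code 1100 → (1.153,2.000)–(1.023,1.000)
cell (1,2): code 1000 → (2.000,2.671)–(1.153,2.000)
cell (2,0): code 0110 → (2.000,0.046)–(3.000,0.197)
cell (2,2): code 1001 → (3.000,2.544)–(2.000,2.671)
cell (3,0): code 0010 → (3.000,0.197)–(3.641,1.000)
cell (3,1): code 0011 → (3.641,1.000)–(3.535,2.000)
cell (3,2): code 0001 → (3.535,2.000)–(3.000,2.544)
total: 8 segments, chained into 1 closed loop(s), length Σ = 8.269897

segments=8 loops=1 length=8.270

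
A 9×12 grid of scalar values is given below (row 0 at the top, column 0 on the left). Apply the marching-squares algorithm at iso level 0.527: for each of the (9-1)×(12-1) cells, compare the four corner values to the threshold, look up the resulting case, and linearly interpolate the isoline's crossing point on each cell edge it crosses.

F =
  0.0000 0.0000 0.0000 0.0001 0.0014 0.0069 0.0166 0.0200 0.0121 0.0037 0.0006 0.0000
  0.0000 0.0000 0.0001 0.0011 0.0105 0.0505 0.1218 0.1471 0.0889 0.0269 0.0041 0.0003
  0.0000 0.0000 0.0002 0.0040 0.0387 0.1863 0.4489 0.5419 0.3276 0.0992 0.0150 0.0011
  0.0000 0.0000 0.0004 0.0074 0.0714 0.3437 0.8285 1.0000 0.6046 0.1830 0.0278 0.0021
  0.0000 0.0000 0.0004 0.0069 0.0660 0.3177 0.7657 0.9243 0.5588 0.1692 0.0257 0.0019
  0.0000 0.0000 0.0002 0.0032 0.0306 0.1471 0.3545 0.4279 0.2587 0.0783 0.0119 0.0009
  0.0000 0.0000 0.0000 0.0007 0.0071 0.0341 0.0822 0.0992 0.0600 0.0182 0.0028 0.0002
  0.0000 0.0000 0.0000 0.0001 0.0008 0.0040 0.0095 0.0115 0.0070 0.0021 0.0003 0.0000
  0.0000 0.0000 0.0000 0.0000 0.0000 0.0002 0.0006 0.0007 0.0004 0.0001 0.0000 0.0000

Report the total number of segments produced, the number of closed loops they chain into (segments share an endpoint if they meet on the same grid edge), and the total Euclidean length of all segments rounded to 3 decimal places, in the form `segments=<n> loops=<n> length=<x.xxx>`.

cell (1,6): code 0100 → (1.962,7.000)–(2.000,6.840)
cell (1,7): code 1000 → (2.000,7.070)–(1.962,7.000)
cell (2,5): code 0100 → (2.206,6.000)–(3.000,5.378)
cell (2,6): code 1110 → (2.000,6.840)–(2.206,6.000)
cell (2,7): code 1101 → (2.720,8.000)–(2.000,7.070)
cell (2,8): code 1000 → (3.000,8.184)–(2.720,8.000)
cell (3,5): code 0110 → (3.000,5.378)–(4.000,5.467)
cell (3,8): code 1001 → (4.000,8.082)–(3.000,8.184)
cell (4,5): code 0010 → (4.000,5.467)–(4.580,6.000)
cell (4,6): code 0011 → (4.580,6.000)–(4.800,7.000)
cell (4,7): code 0011 → (4.800,7.000)–(4.106,8.000)
cell (4,8): code 0001 → (4.106,8.000)–(4.000,8.082)
total: 12 segments, chained into 1 closed loop(s), length Σ = 8.800959

segments=12 loops=1 length=8.801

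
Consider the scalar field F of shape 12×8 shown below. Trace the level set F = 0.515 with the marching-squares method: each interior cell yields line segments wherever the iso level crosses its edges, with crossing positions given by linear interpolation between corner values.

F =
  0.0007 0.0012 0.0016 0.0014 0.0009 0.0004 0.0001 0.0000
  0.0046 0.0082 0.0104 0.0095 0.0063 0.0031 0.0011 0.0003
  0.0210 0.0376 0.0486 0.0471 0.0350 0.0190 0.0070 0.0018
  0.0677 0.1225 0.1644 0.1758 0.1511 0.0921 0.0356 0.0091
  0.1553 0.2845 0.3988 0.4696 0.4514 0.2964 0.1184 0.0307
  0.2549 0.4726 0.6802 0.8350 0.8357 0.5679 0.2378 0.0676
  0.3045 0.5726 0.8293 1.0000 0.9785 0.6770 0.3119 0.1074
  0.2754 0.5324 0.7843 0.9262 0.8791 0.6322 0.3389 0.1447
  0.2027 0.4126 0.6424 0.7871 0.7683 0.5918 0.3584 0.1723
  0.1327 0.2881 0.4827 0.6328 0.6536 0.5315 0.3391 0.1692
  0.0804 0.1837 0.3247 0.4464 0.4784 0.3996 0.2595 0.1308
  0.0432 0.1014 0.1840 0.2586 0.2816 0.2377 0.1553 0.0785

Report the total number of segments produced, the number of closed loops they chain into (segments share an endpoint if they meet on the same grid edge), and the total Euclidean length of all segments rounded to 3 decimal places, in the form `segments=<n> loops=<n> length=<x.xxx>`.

cell (4,1): code 0100 → (4.413,2.000)–(5.000,1.204)
cell (4,2): code 1100 → (4.124,3.000)–(4.413,2.000)
cell (4,3): code 1100 → (4.165,4.000)–(4.124,3.000)
cell (4,4): code 1100 → (4.805,5.000)–(4.165,4.000)
cell (4,5): code 1000 → (5.000,5.160)–(4.805,5.000)
cell (5,0): code 0100 → (5.424,1.000)–(6.000,0.785)
cell (5,1): code 1110 → (5.000,1.204)–(5.424,1.000)
cell (5,5): code 1001 → (6.000,5.444)–(5.000,5.160)
cell (6,0): code 0110 → (6.000,0.785)–(7.000,0.932)
cell (6,5): code 1001 → (7.000,5.400)–(6.000,5.444)
cell (7,0): code 0010 → (7.000,0.932)–(7.145,1.000)
cell (7,1): code 0111 → (7.145,1.000)–(8.000,1.446)
cell (7,5): code 1001 → (8.000,5.329)–(7.000,5.400)
cell (8,1): code 0010 → (8.000,1.446)–(8.798,2.000)
cell (8,2): code 0111 → (8.798,2.000)–(9.000,2.215)
cell (8,5): code 1001 → (9.000,5.086)–(8.000,5.329)
cell (9,2): code 0010 → (9.000,2.215)–(9.632,3.000)
cell (9,3): code 0011 → (9.632,3.000)–(9.791,4.000)
cell (9,4): code 0011 → (9.791,4.000)–(9.125,5.000)
cell (9,5): code 0001 → (9.125,5.000)–(9.000,5.086)
total: 20 segments, chained into 1 closed loop(s), length Σ = 16.402446

segments=20 loops=1 length=16.402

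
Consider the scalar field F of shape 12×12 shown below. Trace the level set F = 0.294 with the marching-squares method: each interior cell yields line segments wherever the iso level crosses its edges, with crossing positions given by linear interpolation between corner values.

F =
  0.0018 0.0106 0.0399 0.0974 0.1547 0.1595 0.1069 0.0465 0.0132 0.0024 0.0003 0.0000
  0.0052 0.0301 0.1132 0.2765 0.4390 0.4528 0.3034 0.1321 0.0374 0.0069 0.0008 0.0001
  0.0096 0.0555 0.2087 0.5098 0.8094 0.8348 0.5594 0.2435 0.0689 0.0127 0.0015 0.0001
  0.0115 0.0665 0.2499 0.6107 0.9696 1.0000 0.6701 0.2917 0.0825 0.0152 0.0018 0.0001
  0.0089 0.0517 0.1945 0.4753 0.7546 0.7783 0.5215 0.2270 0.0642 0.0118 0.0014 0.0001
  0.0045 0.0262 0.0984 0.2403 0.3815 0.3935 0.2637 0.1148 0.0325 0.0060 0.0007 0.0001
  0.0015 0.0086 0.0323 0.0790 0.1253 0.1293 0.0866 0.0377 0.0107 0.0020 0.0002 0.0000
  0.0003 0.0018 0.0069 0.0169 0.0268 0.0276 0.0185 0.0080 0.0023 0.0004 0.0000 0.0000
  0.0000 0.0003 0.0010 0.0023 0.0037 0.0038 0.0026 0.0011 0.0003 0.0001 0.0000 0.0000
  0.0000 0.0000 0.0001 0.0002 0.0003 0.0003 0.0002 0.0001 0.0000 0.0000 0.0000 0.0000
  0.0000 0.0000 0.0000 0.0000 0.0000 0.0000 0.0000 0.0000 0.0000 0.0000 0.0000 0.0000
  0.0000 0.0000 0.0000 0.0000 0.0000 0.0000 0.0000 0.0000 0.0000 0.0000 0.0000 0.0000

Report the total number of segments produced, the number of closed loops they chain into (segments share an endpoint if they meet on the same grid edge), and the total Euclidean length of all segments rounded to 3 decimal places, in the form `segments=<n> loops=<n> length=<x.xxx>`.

segments=18 loops=1 length=15.311

cell (0,3): code 0100 → (0.490,4.000)–(1.000,3.108)
cell (0,4): code 1100 → (0.459,5.000)–(0.490,4.000)
cell (0,5): code 1100 → (0.952,6.000)–(0.459,5.000)
cell (0,6): code 1000 → (1.000,6.055)–(0.952,6.000)
cell (1,2): code 0100 → (1.075,3.000)–(2.000,2.283)
cell (1,3): code 1110 → (1.000,3.108)–(1.075,3.000)
cell (1,6): code 1001 → (2.000,6.840)–(1.000,6.055)
cell (2,2): code 0110 → (2.000,2.283)–(3.000,2.122)
cell (2,6): code 1001 → (3.000,6.994)–(2.000,6.840)
cell (3,2): code 0110 → (3.000,2.122)–(4.000,2.354)
cell (3,6): code 1001 → (4.000,6.772)–(3.000,6.994)
cell (4,2): code 0010 → (4.000,2.354)–(4.771,3.000)
cell (4,3): code 0111 → (4.771,3.000)–(5.000,3.380)
cell (4,5): code 1011 → (5.000,5.767)–(4.882,6.000)
cell (4,6): code 0001 → (4.882,6.000)–(4.000,6.772)
cell (5,3): code 0010 → (5.000,3.380)–(5.342,4.000)
cell (5,4): code 0011 → (5.342,4.000)–(5.377,5.000)
cell (5,5): code 0001 → (5.377,5.000)–(5.000,5.767)
total: 18 segments, chained into 1 closed loop(s), length Σ = 15.310714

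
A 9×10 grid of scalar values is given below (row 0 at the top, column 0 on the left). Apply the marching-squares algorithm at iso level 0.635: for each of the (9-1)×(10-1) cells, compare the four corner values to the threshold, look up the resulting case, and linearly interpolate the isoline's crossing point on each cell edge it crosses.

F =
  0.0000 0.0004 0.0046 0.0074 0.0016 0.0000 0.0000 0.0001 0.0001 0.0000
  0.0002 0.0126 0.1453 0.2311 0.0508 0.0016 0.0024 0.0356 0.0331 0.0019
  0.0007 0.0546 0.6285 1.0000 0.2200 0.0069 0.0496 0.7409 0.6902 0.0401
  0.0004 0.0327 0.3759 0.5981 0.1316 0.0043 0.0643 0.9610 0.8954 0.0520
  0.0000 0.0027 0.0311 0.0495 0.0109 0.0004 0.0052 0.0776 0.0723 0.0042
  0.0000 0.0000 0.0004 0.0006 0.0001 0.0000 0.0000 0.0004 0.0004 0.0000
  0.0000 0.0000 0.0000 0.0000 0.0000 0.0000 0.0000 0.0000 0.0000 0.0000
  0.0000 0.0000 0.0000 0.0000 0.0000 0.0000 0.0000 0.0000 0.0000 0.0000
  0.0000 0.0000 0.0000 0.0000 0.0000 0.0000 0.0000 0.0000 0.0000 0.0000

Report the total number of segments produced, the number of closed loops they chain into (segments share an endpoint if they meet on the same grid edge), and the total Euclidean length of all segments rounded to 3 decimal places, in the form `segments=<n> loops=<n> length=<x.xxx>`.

cell (1,2): code 0100 → (1.525,3.000)–(2.000,2.017)
cell (1,3): code 1000 → (2.000,3.468)–(1.525,3.000)
cell (1,6): code 0100 → (1.850,7.000)–(2.000,6.847)
cell (1,7): code 1100 → (1.916,8.000)–(1.850,7.000)
cell (1,8): code 1000 → (2.000,8.085)–(1.916,8.000)
cell (2,2): code 0010 → (2.000,2.017)–(2.908,3.000)
cell (2,3): code 0001 → (2.908,3.000)–(2.000,3.468)
cell (2,6): code 0110 → (2.000,6.847)–(3.000,6.636)
cell (2,8): code 1001 → (3.000,8.309)–(2.000,8.085)
cell (3,6): code 0010 → (3.000,6.636)–(3.369,7.000)
cell (3,7): code 0011 → (3.369,7.000)–(3.316,8.000)
cell (3,8): code 0001 → (3.316,8.000)–(3.000,8.309)
total: 12 segments, chained into 2 closed loop(s), length Σ = 9.461588

segments=12 loops=2 length=9.462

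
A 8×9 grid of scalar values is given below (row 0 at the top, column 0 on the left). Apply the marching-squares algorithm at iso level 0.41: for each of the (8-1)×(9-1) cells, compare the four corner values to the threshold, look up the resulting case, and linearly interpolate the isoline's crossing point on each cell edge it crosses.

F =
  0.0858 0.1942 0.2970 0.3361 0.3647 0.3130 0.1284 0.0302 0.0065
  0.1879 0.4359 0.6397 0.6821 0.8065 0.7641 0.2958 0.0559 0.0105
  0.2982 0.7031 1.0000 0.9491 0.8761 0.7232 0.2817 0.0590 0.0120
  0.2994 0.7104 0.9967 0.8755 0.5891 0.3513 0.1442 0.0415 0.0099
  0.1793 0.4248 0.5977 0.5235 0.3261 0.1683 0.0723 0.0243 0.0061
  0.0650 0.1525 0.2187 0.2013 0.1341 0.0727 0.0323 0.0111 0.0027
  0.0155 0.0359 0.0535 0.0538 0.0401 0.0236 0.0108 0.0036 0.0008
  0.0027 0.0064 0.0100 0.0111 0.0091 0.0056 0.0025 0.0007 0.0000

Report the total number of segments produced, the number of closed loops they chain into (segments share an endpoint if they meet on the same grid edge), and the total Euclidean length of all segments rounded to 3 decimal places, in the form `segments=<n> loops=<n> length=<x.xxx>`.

cell (0,0): code 0100 → (0.893,1.000)–(1.000,0.896)
cell (0,1): code 1100 → (0.330,2.000)–(0.893,1.000)
cell (0,2): code 1100 → (0.214,3.000)–(0.330,2.000)
cell (0,3): code 1100 → (0.103,4.000)–(0.214,3.000)
cell (0,4): code 1100 → (0.215,5.000)–(0.103,4.000)
cell (0,5): code 1000 → (1.000,5.756)–(0.215,5.000)
cell (1,0): code 0110 → (1.000,0.896)–(2.000,0.276)
cell (1,5): code 1001 → (2.000,5.709)–(1.000,5.756)
cell (2,0): code 0110 → (2.000,0.276)–(3.000,0.269)
cell (2,4): code 1011 → (3.000,4.753)–(2.842,5.000)
cell (2,5): code 0001 → (2.842,5.000)–(2.000,5.709)
cell (3,0): code 0110 → (3.000,0.269)–(4.000,0.940)
cell (3,3): code 1011 → (4.000,3.575)–(3.681,4.000)
cell (3,4): code 0001 → (3.681,4.000)–(3.000,4.753)
cell (4,0): code 0010 → (4.000,0.940)–(4.054,1.000)
cell (4,1): code 0011 → (4.054,1.000)–(4.495,2.000)
cell (4,2): code 0011 → (4.495,2.000)–(4.352,3.000)
cell (4,3): code 0001 → (4.352,3.000)–(4.000,3.575)
total: 18 segments, chained into 1 closed loop(s), length Σ = 15.587302

segments=18 loops=1 length=15.587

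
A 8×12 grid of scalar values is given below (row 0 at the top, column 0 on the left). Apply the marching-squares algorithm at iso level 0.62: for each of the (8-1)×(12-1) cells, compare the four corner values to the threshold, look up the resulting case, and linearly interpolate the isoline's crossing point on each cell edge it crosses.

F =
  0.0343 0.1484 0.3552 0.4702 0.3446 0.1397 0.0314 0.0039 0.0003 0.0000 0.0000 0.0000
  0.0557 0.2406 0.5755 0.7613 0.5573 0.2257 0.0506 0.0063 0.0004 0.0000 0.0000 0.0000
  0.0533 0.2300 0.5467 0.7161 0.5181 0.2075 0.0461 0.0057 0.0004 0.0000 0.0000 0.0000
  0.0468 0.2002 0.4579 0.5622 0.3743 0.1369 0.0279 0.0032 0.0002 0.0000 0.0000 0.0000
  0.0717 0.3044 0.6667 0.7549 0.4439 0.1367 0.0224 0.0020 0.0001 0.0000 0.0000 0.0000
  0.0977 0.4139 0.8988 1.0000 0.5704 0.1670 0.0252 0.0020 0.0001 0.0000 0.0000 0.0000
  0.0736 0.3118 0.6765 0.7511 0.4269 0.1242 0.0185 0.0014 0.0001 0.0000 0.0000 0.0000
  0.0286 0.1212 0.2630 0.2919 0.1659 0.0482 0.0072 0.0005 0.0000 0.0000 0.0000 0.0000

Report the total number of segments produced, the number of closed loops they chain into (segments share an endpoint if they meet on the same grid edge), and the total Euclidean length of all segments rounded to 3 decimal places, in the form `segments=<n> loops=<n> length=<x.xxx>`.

cell (0,2): code 0100 → (0.515,3.000)–(1.000,2.240)
cell (0,3): code 1000 → (1.000,3.693)–(0.515,3.000)
cell (1,2): code 0110 → (1.000,2.240)–(2.000,2.433)
cell (1,3): code 1001 → (2.000,3.485)–(1.000,3.693)
cell (2,2): code 0010 → (2.000,2.433)–(2.624,3.000)
cell (2,3): code 0001 → (2.624,3.000)–(2.000,3.485)
cell (3,1): code 0100 → (3.776,2.000)–(4.000,1.871)
cell (3,2): code 1100 → (3.300,3.000)–(3.776,2.000)
cell (3,3): code 1000 → (4.000,3.434)–(3.300,3.000)
cell (4,1): code 0110 → (4.000,1.871)–(5.000,1.425)
cell (4,3): code 1001 → (5.000,3.885)–(4.000,3.434)
cell (5,1): code 0110 → (5.000,1.425)–(6.000,1.845)
cell (5,3): code 1001 → (6.000,3.404)–(5.000,3.885)
cell (6,1): code 0010 → (6.000,1.845)–(6.137,2.000)
cell (6,2): code 0011 → (6.137,2.000)–(6.285,3.000)
cell (6,3): code 0001 → (6.285,3.000)–(6.000,3.404)
total: 16 segments, chained into 2 closed loop(s), length Σ = 13.710054

segments=16 loops=2 length=13.710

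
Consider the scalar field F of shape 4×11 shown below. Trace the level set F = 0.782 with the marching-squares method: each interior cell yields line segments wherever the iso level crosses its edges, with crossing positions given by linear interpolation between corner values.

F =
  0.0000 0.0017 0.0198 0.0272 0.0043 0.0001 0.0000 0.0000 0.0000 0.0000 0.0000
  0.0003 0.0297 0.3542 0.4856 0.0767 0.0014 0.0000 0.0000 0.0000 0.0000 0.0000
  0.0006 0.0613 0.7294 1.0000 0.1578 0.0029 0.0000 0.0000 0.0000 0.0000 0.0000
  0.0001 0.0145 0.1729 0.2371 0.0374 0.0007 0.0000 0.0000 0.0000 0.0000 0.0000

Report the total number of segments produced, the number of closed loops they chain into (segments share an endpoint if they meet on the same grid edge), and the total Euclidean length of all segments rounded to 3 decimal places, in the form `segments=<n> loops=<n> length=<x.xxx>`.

cell (1,2): code 0100 → (1.576,3.000)–(2.000,2.194)
cell (1,3): code 1000 → (2.000,3.259)–(1.576,3.000)
cell (2,2): code 0010 → (2.000,2.194)–(2.286,3.000)
cell (2,3): code 0001 → (2.286,3.000)–(2.000,3.259)
total: 4 segments, chained into 1 closed loop(s), length Σ = 2.647230

segments=4 loops=1 length=2.647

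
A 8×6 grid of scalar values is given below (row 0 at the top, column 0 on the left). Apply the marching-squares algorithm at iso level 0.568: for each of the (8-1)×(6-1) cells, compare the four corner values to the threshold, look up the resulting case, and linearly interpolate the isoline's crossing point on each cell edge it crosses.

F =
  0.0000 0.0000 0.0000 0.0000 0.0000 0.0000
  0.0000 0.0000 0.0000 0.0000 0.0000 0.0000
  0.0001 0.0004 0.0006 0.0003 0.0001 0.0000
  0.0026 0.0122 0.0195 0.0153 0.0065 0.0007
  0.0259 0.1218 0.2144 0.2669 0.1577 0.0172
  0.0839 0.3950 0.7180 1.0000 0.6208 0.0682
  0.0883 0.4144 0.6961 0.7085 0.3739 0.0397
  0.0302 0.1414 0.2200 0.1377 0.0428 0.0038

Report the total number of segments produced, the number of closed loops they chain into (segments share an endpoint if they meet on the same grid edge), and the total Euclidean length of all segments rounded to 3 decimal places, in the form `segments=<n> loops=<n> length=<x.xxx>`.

segments=10 loops=1 length=7.076

cell (4,1): code 0100 → (4.702,2.000)–(5.000,1.536)
cell (4,2): code 1100 → (4.411,3.000)–(4.702,2.000)
cell (4,3): code 1100 → (4.886,4.000)–(4.411,3.000)
cell (4,4): code 1000 → (5.000,4.096)–(4.886,4.000)
cell (5,1): code 0110 → (5.000,1.536)–(6.000,1.545)
cell (5,3): code 1011 → (6.000,3.420)–(5.214,4.000)
cell (5,4): code 0001 → (5.214,4.000)–(5.000,4.096)
cell (6,1): code 0010 → (6.000,1.545)–(6.269,2.000)
cell (6,2): code 0011 → (6.269,2.000)–(6.246,3.000)
cell (6,3): code 0001 → (6.246,3.000)–(6.000,3.420)
total: 10 segments, chained into 1 closed loop(s), length Σ = 7.075906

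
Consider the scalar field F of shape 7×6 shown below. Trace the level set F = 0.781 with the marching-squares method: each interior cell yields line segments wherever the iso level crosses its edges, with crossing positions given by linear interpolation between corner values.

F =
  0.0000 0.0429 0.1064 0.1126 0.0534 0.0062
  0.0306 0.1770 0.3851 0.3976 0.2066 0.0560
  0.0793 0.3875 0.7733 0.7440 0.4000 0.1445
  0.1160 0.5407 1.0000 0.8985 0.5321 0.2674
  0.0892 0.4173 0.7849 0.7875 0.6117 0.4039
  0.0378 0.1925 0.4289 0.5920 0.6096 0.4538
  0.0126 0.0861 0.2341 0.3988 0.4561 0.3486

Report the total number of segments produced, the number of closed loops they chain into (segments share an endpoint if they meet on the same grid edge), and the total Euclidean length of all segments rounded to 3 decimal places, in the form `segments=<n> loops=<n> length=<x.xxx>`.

cell (2,1): code 0100 → (2.034,2.000)–(3.000,1.523)
cell (2,2): code 1100 → (2.239,3.000)–(2.034,2.000)
cell (2,3): code 1000 → (3.000,3.321)–(2.239,3.000)
cell (3,1): code 0110 → (3.000,1.523)–(4.000,1.989)
cell (3,3): code 1001 → (4.000,3.037)–(3.000,3.321)
cell (4,1): code 0010 → (4.000,1.989)–(4.011,2.000)
cell (4,2): code 0011 → (4.011,2.000)–(4.033,3.000)
cell (4,3): code 0001 → (4.033,3.000)–(4.000,3.037)
total: 8 segments, chained into 1 closed loop(s), length Σ = 6.131589

segments=8 loops=1 length=6.132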